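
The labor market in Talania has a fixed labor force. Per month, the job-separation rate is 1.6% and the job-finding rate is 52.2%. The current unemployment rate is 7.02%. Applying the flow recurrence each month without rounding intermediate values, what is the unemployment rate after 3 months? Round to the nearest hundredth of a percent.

With a fixed labor force, u_{t+1} = u_t + s·(1−u_t) − f·u_t = u_t·(1−s−f) + s.
Here 1−s−f = 0.462 and s = 0.016.
u_1 = 0.070200 × 0.462 + 0.016 = 0.048432.
u_2 = 0.048432 × 0.462 + 0.016 = 0.038376.
u_3 = 0.038376 × 0.462 + 0.016 = 0.033730.

Unemployment rate after three months ≈ 3.37%.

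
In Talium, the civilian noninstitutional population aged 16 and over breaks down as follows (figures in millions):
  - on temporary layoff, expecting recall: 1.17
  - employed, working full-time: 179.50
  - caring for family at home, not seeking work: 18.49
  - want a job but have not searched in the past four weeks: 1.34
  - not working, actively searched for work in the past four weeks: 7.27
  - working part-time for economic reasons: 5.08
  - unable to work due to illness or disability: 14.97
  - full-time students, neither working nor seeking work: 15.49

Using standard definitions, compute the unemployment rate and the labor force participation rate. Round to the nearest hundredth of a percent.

Unemployment rate ≈ 4.37%; labor force participation rate ≈ 79.33%.

Employed = 179.50 + 5.08 = 184.58 million (anyone who worked, including part-time for economic reasons, counts as employed).
Unemployed = 1.17 + 7.27 = 8.44 million (jobless and actively searching, or on temporary layoff).
Labor force = 184.58 + 8.44 = 193.02 million.
Not in labor force = 18.49 + 1.34 + 14.97 + 15.49 = 50.29 million (those not working and not actively searching are outside the labor force — including those who want a job but have given up searching).
Civilian working-age population = 193.02 + 50.29 = 243.31 million.
Unemployment rate = 8.44 / 193.02 = 4.37%.
Labor force participation rate = 193.02 / 243.31 = 79.33%.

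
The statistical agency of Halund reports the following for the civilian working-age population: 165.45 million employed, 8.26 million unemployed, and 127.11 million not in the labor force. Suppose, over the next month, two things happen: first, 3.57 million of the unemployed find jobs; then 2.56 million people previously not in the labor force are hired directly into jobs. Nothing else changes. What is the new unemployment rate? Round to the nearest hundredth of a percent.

New unemployment rate ≈ 2.66%.

Initially, labor force = 165.45 + 8.26 = 173.71 million, so u = 8.26/173.71 = 4.76%.
After the first change, unemployed falls and employed rises by 3.57; labor force unchanged → E = 169.02, U = 4.69, labor force = 173.71 million.
After the second change, employed and labor force both rise by 2.56; unemployed unchanged → E = 171.58, U = 4.69, labor force = 176.27 million.
New unemployment rate = 4.69 / 176.27 = 2.66%.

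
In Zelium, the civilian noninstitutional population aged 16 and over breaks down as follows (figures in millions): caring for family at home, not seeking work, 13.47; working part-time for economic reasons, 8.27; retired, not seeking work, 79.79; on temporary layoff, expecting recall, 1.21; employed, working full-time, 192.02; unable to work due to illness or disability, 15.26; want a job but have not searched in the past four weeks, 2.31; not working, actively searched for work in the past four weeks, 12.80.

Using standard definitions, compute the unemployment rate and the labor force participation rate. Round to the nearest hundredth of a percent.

Employed = 8.27 + 192.02 = 200.29 million (anyone who worked, including part-time for economic reasons, counts as employed).
Unemployed = 1.21 + 12.80 = 14.01 million (jobless and actively searching, or on temporary layoff).
Labor force = 200.29 + 14.01 = 214.30 million.
Not in labor force = 13.47 + 79.79 + 15.26 + 2.31 = 110.83 million (those not working and not actively searching are outside the labor force — including those who want a job but have given up searching).
Civilian working-age population = 214.30 + 110.83 = 325.13 million.
Unemployment rate = 14.01 / 214.30 = 6.54%.
Labor force participation rate = 214.30 / 325.13 = 65.91%.

Unemployment rate ≈ 6.54%; labor force participation rate ≈ 65.91%.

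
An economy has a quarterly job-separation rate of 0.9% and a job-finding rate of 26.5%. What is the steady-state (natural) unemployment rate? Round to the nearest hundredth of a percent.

Steady-state unemployment rate ≈ 3.28%.

At steady state the flows balance: s·E = f·U, so U/(E+U) = s/(s+f).
u* = 0.9 / (0.9 + 26.5) = 0.9 / 27.40 = 3.28%.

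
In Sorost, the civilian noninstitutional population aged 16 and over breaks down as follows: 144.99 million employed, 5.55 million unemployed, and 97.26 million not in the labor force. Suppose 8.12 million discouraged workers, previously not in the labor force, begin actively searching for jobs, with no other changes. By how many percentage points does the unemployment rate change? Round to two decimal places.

The unemployment rate changes by +4.93 percentage points.

Initially, labor force = 144.99 + 5.55 = 150.54 million, so u = 5.55/150.54 = 3.69%.
After the change, unemployed and labor force both rise by 8.12 → E = 144.99, U = 13.67, labor force = 158.66 million.
New unemployment rate = 13.67 / 158.66 = 8.62%.
Change = 8.62% − 3.69% = +4.93 percentage points.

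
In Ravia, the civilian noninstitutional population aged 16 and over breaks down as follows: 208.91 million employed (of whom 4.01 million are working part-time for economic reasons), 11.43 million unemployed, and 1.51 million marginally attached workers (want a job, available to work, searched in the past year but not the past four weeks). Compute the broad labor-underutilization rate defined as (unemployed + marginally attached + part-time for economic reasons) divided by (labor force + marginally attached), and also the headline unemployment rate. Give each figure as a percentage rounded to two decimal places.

Labor force = 208.91 + 11.43 = 220.34 million.
Numerator = 11.43 + 1.51 + 4.01 = 16.95 million.
Denominator = 220.34 + 1.51 = 221.85 million.
Broad rate = 16.95 / 221.85 = 7.64%.
Headline unemployment rate = 11.43 / 220.34 = 5.19%.

Broad underutilization rate ≈ 7.64%; headline unemployment rate ≈ 5.19%.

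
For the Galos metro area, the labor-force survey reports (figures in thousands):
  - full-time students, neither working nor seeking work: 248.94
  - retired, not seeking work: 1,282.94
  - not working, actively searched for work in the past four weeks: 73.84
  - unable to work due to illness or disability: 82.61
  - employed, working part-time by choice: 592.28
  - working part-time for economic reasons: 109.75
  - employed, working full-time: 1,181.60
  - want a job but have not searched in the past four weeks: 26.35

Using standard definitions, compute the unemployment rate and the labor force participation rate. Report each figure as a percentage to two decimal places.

Employed = 592.28 + 109.75 + 1,181.60 = 1,883.63 thousand (anyone who worked, including part-time for economic reasons, counts as employed).
Unemployed = 73.84 thousand.
Labor force = 1,883.63 + 73.84 = 1,957.47 thousand.
Not in labor force = 248.94 + 1,282.94 + 82.61 + 26.35 = 1,640.84 thousand (those not working and not actively searching are outside the labor force — including those who want a job but have given up searching).
Civilian working-age population = 1,957.47 + 1,640.84 = 3,598.31 thousand.
Unemployment rate = 73.84 / 1,957.47 = 3.77%.
Labor force participation rate = 1,957.47 / 3,598.31 = 54.40%.

Unemployment rate ≈ 3.77%; labor force participation rate ≈ 54.40%.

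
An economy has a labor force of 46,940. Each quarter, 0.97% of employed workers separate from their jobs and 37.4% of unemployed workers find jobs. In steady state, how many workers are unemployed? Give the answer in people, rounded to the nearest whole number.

About 1,187 are unemployed in steady state.

Steady-state unemployment rate u* = s/(s+f) = 0.97/(0.97+37.4) = 0.025280.
Unemployed = u* × labor force = 0.025280 × 46,940 ≈ 1,187.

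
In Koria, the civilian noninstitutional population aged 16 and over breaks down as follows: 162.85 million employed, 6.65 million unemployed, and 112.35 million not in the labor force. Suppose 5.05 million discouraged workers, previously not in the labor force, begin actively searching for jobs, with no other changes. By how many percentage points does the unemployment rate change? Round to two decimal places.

The unemployment rate changes by +2.78 percentage points.

Initially, labor force = 162.85 + 6.65 = 169.50 million, so u = 6.65/169.50 = 3.92%.
After the change, unemployed and labor force both rise by 5.05 → E = 162.85, U = 11.70, labor force = 174.55 million.
New unemployment rate = 11.70 / 174.55 = 6.70%.
Change = 6.70% − 3.92% = +2.78 percentage points.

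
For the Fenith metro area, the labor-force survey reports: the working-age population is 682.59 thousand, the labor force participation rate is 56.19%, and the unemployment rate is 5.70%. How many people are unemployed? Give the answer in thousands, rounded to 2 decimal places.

About 21.86 thousand are unemployed.

Labor force = 0.5619 × 682.59 = 383.55 thousand.
Unemployed = 0.0570 × 383.55 ≈ 21.86 thousand.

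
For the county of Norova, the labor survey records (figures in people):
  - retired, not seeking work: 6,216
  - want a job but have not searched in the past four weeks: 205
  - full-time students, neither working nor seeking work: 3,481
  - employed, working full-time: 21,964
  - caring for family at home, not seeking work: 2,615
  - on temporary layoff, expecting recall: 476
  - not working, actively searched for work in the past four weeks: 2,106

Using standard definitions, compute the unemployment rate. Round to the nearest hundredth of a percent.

Unemployment rate ≈ 10.52%.

Employed = 21,964.
Unemployed = 476 + 2,106 = 2,582 (jobless and actively searching, or on temporary layoff).
Labor force = 21,964 + 2,582 = 24,546.
Unemployment rate = 2,582 / 24,546 = 10.52%.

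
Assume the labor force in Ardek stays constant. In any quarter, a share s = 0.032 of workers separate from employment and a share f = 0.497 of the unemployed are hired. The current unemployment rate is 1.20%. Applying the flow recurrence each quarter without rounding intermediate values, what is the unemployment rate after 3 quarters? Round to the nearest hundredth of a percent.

Unemployment rate after three quarters ≈ 5.54%.

With a fixed labor force, u_{t+1} = u_t + s·(1−u_t) − f·u_t = u_t·(1−s−f) + s.
Here 1−s−f = 0.471 and s = 0.032.
u_1 = 0.012000 × 0.471 + 0.032 = 0.037652.
u_2 = 0.037652 × 0.471 + 0.032 = 0.049734.
u_3 = 0.049734 × 0.471 + 0.032 = 0.055425.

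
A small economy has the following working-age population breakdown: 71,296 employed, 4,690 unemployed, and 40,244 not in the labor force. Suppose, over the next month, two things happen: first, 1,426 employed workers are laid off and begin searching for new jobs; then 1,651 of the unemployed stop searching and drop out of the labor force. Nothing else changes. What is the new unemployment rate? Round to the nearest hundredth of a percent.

New unemployment rate ≈ 6.01%.

Initially, labor force = 71,296 + 4,690 = 75,986, so u = 4,690/75,986 = 6.17%.
After the first change, employed falls and unemployed rises by 1,426; labor force unchanged → E = 69,870, U = 6,116, labor force = 75,986.
After the second change, unemployed and labor force both fall by 1,651 → E = 69,870, U = 4,465, labor force = 74,335.
New unemployment rate = 4,465 / 74,335 = 6.01%.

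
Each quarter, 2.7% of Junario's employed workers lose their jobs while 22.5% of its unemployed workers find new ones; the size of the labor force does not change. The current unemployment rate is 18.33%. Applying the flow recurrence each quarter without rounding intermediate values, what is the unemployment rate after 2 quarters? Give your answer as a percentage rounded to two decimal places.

With a fixed labor force, u_{t+1} = u_t + s·(1−u_t) − f·u_t = u_t·(1−s−f) + s.
Here 1−s−f = 0.748 and s = 0.027.
u_1 = 0.183300 × 0.748 + 0.027 = 0.164108.
u_2 = 0.164108 × 0.748 + 0.027 = 0.149753.

Unemployment rate after two quarters ≈ 14.98%.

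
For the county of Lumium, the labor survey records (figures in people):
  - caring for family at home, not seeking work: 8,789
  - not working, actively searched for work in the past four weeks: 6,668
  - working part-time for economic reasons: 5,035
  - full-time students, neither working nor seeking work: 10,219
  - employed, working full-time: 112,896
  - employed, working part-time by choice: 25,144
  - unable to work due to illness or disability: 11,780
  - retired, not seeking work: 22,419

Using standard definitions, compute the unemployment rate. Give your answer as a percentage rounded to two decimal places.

Unemployment rate ≈ 4.45%.

Employed = 5,035 + 112,896 + 25,144 = 143,075 (anyone who worked, including part-time for economic reasons, counts as employed).
Unemployed = 6,668.
Labor force = 143,075 + 6,668 = 149,743.
Unemployment rate = 6,668 / 149,743 = 4.45%.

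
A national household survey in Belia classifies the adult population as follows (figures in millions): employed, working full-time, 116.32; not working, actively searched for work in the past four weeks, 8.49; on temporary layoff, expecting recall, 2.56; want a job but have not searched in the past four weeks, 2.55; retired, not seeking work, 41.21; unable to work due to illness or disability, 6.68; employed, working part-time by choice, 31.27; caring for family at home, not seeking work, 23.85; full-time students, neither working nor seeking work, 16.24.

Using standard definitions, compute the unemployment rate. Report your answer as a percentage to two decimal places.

Unemployment rate ≈ 6.97%.

Employed = 116.32 + 31.27 = 147.59 million.
Unemployed = 8.49 + 2.56 = 11.05 million (jobless and actively searching, or on temporary layoff).
Labor force = 147.59 + 11.05 = 158.64 million.
Unemployment rate = 11.05 / 158.64 = 6.97%.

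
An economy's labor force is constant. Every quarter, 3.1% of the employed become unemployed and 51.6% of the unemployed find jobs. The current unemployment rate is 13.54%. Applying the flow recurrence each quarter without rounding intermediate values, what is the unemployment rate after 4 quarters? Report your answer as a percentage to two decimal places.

Unemployment rate after four quarters ≈ 6.00%.

With a fixed labor force, u_{t+1} = u_t + s·(1−u_t) − f·u_t = u_t·(1−s−f) + s.
Here 1−s−f = 0.453 and s = 0.031.
u_1 = 0.135400 × 0.453 + 0.031 = 0.092336.
u_2 = 0.092336 × 0.453 + 0.031 = 0.072828.
u_3 = 0.072828 × 0.453 + 0.031 = 0.063991.
u_4 = 0.063991 × 0.453 + 0.031 = 0.059988.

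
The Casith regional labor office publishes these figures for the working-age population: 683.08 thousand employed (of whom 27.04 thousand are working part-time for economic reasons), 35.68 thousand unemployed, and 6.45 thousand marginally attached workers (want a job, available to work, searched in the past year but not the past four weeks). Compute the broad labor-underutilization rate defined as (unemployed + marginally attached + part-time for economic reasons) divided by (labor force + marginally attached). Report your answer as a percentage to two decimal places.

Broad underutilization rate ≈ 9.54%.

Labor force = 683.08 + 35.68 = 718.76 thousand.
Numerator = 35.68 + 6.45 + 27.04 = 69.17 thousand.
Denominator = 718.76 + 6.45 = 725.21 thousand.
Broad rate = 69.17 / 725.21 = 9.54%.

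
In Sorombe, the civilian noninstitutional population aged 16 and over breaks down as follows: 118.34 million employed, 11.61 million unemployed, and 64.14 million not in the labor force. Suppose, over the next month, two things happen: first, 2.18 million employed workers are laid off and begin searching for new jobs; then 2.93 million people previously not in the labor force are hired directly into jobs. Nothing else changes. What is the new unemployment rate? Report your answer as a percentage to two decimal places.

Initially, labor force = 118.34 + 11.61 = 129.95 million, so u = 11.61/129.95 = 8.93%.
After the first change, employed falls and unemployed rises by 2.18; labor force unchanged → E = 116.16, U = 13.79, labor force = 129.95 million.
After the second change, employed and labor force both rise by 2.93; unemployed unchanged → E = 119.09, U = 13.79, labor force = 132.88 million.
New unemployment rate = 13.79 / 132.88 = 10.38%.

New unemployment rate ≈ 10.38%.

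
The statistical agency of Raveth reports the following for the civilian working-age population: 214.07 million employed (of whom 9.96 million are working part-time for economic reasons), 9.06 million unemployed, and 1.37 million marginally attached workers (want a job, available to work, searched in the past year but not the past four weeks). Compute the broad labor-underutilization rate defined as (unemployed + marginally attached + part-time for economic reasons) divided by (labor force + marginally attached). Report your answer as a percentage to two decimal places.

Labor force = 214.07 + 9.06 = 223.13 million.
Numerator = 9.06 + 1.37 + 9.96 = 20.39 million.
Denominator = 223.13 + 1.37 = 224.50 million.
Broad rate = 20.39 / 224.50 = 9.08%.

Broad underutilization rate ≈ 9.08%.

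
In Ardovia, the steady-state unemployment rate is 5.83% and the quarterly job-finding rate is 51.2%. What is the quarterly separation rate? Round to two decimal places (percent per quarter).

Separation rate ≈ 3.17% per quarter.

From u* = s/(s+f): s = u·f/(1−u).
s = 0.0583 × 51.2 / (1 − 0.0583) = 2.9850 / 0.9417 ≈ 3.17% per quarter.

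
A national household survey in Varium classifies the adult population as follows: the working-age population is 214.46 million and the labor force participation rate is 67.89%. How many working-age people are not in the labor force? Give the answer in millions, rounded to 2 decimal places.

Share not in the labor force = 1 − 0.6789 = 0.3211.
Not in labor force = 0.3211 × 214.46 ≈ 68.86 million.

About 68.86 million are not in the labor force.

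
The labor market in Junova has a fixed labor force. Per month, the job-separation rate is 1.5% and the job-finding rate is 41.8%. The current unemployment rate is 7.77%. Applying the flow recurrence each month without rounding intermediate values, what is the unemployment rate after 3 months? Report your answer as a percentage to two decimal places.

Unemployment rate after three months ≈ 4.25%.

With a fixed labor force, u_{t+1} = u_t + s·(1−u_t) − f·u_t = u_t·(1−s−f) + s.
Here 1−s−f = 0.567 and s = 0.015.
u_1 = 0.077700 × 0.567 + 0.015 = 0.059056.
u_2 = 0.059056 × 0.567 + 0.015 = 0.048485.
u_3 = 0.048485 × 0.567 + 0.015 = 0.042491.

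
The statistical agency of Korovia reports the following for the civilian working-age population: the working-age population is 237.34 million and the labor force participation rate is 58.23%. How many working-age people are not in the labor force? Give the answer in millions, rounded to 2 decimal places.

Share not in the labor force = 1 − 0.5823 = 0.4177.
Not in labor force = 0.4177 × 237.34 ≈ 99.14 million.

About 99.14 million are not in the labor force.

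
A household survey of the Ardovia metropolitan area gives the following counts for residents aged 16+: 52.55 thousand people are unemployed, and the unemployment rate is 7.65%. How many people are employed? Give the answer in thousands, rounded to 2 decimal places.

Labor force = U / u = 52.55 / 0.0765 ≈ 686.93 thousand.
Employed = labor force − unemployed = 686.93 − 52.55 = 634.38 thousand.

About 634.38 thousand are employed.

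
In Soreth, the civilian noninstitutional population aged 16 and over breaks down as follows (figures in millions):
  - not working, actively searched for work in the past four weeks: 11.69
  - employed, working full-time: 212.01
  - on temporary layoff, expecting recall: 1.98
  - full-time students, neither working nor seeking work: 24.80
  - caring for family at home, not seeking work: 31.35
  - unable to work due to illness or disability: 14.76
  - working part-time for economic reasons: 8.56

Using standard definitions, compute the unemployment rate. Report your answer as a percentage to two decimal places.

Unemployment rate ≈ 5.84%.

Employed = 212.01 + 8.56 = 220.57 million (anyone who worked, including part-time for economic reasons, counts as employed).
Unemployed = 11.69 + 1.98 = 13.67 million (jobless and actively searching, or on temporary layoff).
Labor force = 220.57 + 13.67 = 234.24 million.
Unemployment rate = 13.67 / 234.24 = 5.84%.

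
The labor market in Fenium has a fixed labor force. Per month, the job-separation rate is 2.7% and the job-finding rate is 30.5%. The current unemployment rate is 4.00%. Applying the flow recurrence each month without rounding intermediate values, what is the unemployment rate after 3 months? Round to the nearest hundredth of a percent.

Unemployment rate after three months ≈ 6.90%.

With a fixed labor force, u_{t+1} = u_t + s·(1−u_t) − f·u_t = u_t·(1−s−f) + s.
Here 1−s−f = 0.668 and s = 0.027.
u_1 = 0.040000 × 0.668 + 0.027 = 0.053720.
u_2 = 0.053720 × 0.668 + 0.027 = 0.062885.
u_3 = 0.062885 × 0.668 + 0.027 = 0.069007.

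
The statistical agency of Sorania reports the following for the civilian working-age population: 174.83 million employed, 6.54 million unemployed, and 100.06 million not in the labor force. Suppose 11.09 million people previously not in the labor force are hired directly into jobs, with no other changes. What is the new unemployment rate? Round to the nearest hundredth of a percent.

Initially, labor force = 174.83 + 6.54 = 181.37 million, so u = 6.54/181.37 = 3.61%.
After the change, employed and labor force both rise by 11.09; unemployed unchanged → E = 185.92, U = 6.54, labor force = 192.46 million.
New unemployment rate = 6.54 / 192.46 = 3.40%.

New unemployment rate ≈ 3.40%.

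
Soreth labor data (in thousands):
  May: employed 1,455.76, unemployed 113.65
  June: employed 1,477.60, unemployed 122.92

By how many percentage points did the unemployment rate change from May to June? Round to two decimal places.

The unemployment rate changed by +0.44 percentage points.

May: labor force = 1,455.76 + 113.65 = 1,569.41; u = 113.65/1,569.41 = 7.24%.
June: labor force = 1,477.60 + 122.92 = 1,600.52; u = 122.92/1,600.52 = 7.68%.
Change = 7.68% − 7.24% = +0.44 pp.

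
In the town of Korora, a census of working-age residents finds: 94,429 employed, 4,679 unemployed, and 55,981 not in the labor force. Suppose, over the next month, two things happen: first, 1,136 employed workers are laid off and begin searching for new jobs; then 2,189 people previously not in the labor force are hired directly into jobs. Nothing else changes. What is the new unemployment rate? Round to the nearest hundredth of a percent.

Initially, labor force = 94,429 + 4,679 = 99,108, so u = 4,679/99,108 = 4.72%.
After the first change, employed falls and unemployed rises by 1,136; labor force unchanged → E = 93,293, U = 5,815, labor force = 99,108.
After the second change, employed and labor force both rise by 2,189; unemployed unchanged → E = 95,482, U = 5,815, labor force = 101,297.
New unemployment rate = 5,815 / 101,297 = 5.74%.

New unemployment rate ≈ 5.74%.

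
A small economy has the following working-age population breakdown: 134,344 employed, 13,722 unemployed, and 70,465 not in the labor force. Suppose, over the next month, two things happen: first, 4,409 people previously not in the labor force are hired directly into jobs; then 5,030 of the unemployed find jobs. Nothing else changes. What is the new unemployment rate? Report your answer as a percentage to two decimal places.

Initially, labor force = 134,344 + 13,722 = 148,066, so u = 13,722/148,066 = 9.27%.
After the first change, employed and labor force both rise by 4,409; unemployed unchanged → E = 138,753, U = 13,722, labor force = 152,475.
After the second change, unemployed falls and employed rises by 5,030; labor force unchanged → E = 143,783, U = 8,692, labor force = 152,475.
New unemployment rate = 8,692 / 152,475 = 5.70%.

New unemployment rate ≈ 5.70%.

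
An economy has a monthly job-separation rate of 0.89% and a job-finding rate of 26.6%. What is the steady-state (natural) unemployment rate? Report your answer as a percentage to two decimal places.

At steady state the flows balance: s·E = f·U, so U/(E+U) = s/(s+f).
u* = 0.89 / (0.89 + 26.6) = 0.89 / 27.49 = 3.24%.

Steady-state unemployment rate ≈ 3.24%.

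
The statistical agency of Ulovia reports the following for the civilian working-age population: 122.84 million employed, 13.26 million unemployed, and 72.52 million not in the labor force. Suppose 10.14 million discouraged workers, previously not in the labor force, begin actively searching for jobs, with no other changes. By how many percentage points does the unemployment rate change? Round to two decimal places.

Initially, labor force = 122.84 + 13.26 = 136.10 million, so u = 13.26/136.10 = 9.74%.
After the change, unemployed and labor force both rise by 10.14 → E = 122.84, U = 23.40, labor force = 146.24 million.
New unemployment rate = 23.40 / 146.24 = 16.00%.
Change = 16.00% − 9.74% = +6.26 percentage points.

The unemployment rate changes by +6.26 percentage points.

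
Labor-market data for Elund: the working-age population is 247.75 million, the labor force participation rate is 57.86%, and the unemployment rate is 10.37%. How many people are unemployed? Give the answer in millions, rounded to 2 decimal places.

Labor force = 0.5786 × 247.75 = 143.35 million.
Unemployed = 0.1037 × 143.35 ≈ 14.87 million.

About 14.87 million are unemployed.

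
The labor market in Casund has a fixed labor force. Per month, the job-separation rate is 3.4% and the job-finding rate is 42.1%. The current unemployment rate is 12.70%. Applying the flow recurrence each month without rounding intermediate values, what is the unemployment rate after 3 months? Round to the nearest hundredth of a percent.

With a fixed labor force, u_{t+1} = u_t + s·(1−u_t) − f·u_t = u_t·(1−s−f) + s.
Here 1−s−f = 0.545 and s = 0.034.
u_1 = 0.127000 × 0.545 + 0.034 = 0.103215.
u_2 = 0.103215 × 0.545 + 0.034 = 0.090252.
u_3 = 0.090252 × 0.545 + 0.034 = 0.083187.

Unemployment rate after three months ≈ 8.32%.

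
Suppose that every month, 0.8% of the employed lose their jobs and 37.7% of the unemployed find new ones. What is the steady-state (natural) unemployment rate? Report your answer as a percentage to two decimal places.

Steady-state unemployment rate ≈ 2.08%.

At steady state the flows balance: s·E = f·U, so U/(E+U) = s/(s+f).
u* = 0.8 / (0.8 + 37.7) = 0.8 / 38.50 = 2.08%.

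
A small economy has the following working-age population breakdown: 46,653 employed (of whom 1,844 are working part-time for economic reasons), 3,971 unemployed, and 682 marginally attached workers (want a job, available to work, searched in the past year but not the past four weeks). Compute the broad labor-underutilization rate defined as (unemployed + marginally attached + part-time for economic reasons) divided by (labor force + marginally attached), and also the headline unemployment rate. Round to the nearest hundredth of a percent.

Labor force = 46,653 + 3,971 = 50,624.
Numerator = 3,971 + 682 + 1,844 = 6,497.
Denominator = 50,624 + 682 = 51,306.
Broad rate = 6,497 / 51,306 = 12.66%.
Headline unemployment rate = 3,971 / 50,624 = 7.84%.

Broad underutilization rate ≈ 12.66%; headline unemployment rate ≈ 7.84%.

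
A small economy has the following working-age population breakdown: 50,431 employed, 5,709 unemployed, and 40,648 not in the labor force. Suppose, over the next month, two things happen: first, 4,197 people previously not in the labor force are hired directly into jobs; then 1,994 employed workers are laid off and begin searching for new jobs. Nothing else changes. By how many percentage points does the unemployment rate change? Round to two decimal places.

Initially, labor force = 50,431 + 5,709 = 56,140, so u = 5,709/56,140 = 10.17%.
After the first change, employed and labor force both rise by 4,197; unemployed unchanged → E = 54,628, U = 5,709, labor force = 60,337.
After the second change, employed falls and unemployed rises by 1,994; labor force unchanged → E = 52,634, U = 7,703, labor force = 60,337.
New unemployment rate = 7,703 / 60,337 = 12.77%.
Change = 12.77% − 10.17% = +2.60 percentage points.

The unemployment rate changes by +2.60 percentage points.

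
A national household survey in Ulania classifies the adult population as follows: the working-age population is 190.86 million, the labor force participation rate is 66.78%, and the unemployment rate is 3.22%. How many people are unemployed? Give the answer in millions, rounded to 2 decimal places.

Labor force = 0.6678 × 190.86 = 127.46 million.
Unemployed = 0.0322 × 127.46 ≈ 4.10 million.

About 4.10 million are unemployed.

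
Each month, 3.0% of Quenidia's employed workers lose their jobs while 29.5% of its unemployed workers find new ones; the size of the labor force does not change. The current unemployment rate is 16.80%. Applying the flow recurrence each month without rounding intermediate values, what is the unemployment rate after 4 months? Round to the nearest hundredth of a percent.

Unemployment rate after four months ≈ 10.80%.

With a fixed labor force, u_{t+1} = u_t + s·(1−u_t) − f·u_t = u_t·(1−s−f) + s.
Here 1−s−f = 0.675 and s = 0.030.
u_1 = 0.168000 × 0.675 + 0.030 = 0.143400.
u_2 = 0.143400 × 0.675 + 0.030 = 0.126795.
u_3 = 0.126795 × 0.675 + 0.030 = 0.115587.
u_4 = 0.115587 × 0.675 + 0.030 = 0.108021.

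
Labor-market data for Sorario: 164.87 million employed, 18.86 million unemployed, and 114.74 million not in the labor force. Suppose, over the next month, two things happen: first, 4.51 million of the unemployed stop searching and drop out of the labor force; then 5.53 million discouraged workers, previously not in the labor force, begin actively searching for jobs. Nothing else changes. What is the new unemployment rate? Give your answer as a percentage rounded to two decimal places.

New unemployment rate ≈ 10.76%.

Initially, labor force = 164.87 + 18.86 = 183.73 million, so u = 18.86/183.73 = 10.27%.
After the first change, unemployed and labor force both fall by 4.51 → E = 164.87, U = 14.35, labor force = 179.22 million.
After the second change, unemployed and labor force both rise by 5.53 → E = 164.87, U = 19.88, labor force = 184.75 million.
New unemployment rate = 19.88 / 184.75 = 10.76%.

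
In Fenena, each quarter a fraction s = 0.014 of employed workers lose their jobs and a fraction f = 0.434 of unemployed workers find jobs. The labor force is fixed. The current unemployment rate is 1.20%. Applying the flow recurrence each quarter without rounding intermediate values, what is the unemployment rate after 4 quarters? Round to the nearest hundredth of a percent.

With a fixed labor force, u_{t+1} = u_t + s·(1−u_t) − f·u_t = u_t·(1−s−f) + s.
Here 1−s−f = 0.552 and s = 0.014.
u_1 = 0.012000 × 0.552 + 0.014 = 0.020624.
u_2 = 0.020624 × 0.552 + 0.014 = 0.025384.
u_3 = 0.025384 × 0.552 + 0.014 = 0.028012.
u_4 = 0.028012 × 0.552 + 0.014 = 0.029463.

Unemployment rate after four quarters ≈ 2.95%.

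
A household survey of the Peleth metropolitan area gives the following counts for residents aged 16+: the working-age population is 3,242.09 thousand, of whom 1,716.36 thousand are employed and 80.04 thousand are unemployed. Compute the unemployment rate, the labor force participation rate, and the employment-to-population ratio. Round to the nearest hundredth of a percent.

Unemployment rate ≈ 4.46%; labor force participation rate ≈ 55.41%; employment-population ratio ≈ 52.94%.

Labor force = employed + unemployed = 1,716.36 + 80.04 = 1,796.40 thousand.
Unemployment rate = 80.04 / 1,796.40 = 4.46%.
Labor force participation rate = 1,796.40 / 3,242.09 = 55.41%.
Employment-population ratio = 1,716.36 / 3,242.09 = 52.94%.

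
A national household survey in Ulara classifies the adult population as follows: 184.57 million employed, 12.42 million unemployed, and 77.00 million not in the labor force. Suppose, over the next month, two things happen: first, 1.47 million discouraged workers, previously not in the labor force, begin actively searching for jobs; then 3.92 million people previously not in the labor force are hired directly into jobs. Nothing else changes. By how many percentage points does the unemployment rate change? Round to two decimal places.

Initially, labor force = 184.57 + 12.42 = 196.99 million, so u = 12.42/196.99 = 6.30%.
After the first change, unemployed and labor force both rise by 1.47 → E = 184.57, U = 13.89, labor force = 198.46 million.
After the second change, employed and labor force both rise by 3.92; unemployed unchanged → E = 188.49, U = 13.89, labor force = 202.38 million.
New unemployment rate = 13.89 / 202.38 = 6.86%.
Change = 6.86% − 6.30% = +0.56 percentage points.

The unemployment rate changes by +0.56 percentage points.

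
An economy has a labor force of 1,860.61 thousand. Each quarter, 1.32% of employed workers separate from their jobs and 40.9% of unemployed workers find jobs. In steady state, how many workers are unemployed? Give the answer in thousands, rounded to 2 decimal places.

About 58.17 thousand are unemployed in steady state.

Steady-state unemployment rate u* = s/(s+f) = 1.32/(1.32+40.9) = 0.031265.
Unemployed = u* × labor force = 0.031265 × 1,860.61 ≈ 58.17 thousand.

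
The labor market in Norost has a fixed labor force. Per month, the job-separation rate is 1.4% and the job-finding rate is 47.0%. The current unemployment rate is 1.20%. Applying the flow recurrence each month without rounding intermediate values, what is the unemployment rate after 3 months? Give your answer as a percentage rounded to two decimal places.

Unemployment rate after three months ≈ 2.66%.

With a fixed labor force, u_{t+1} = u_t + s·(1−u_t) − f·u_t = u_t·(1−s−f) + s.
Here 1−s−f = 0.516 and s = 0.014.
u_1 = 0.012000 × 0.516 + 0.014 = 0.020192.
u_2 = 0.020192 × 0.516 + 0.014 = 0.024419.
u_3 = 0.024419 × 0.516 + 0.014 = 0.026600.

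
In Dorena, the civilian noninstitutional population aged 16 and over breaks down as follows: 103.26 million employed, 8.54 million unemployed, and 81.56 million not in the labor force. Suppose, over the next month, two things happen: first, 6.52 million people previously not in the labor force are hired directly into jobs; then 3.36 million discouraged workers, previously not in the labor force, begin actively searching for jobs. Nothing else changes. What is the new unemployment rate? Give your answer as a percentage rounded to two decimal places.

New unemployment rate ≈ 9.78%.

Initially, labor force = 103.26 + 8.54 = 111.80 million, so u = 8.54/111.80 = 7.64%.
After the first change, employed and labor force both rise by 6.52; unemployed unchanged → E = 109.78, U = 8.54, labor force = 118.32 million.
After the second change, unemployed and labor force both rise by 3.36 → E = 109.78, U = 11.90, labor force = 121.68 million.
New unemployment rate = 11.90 / 121.68 = 9.78%.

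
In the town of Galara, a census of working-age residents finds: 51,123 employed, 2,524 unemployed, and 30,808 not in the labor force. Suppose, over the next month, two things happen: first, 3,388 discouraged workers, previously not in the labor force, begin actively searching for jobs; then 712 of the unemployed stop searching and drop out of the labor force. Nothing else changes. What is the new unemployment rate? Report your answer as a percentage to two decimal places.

New unemployment rate ≈ 9.23%.

Initially, labor force = 51,123 + 2,524 = 53,647, so u = 2,524/53,647 = 4.70%.
After the first change, unemployed and labor force both rise by 3,388 → E = 51,123, U = 5,912, labor force = 57,035.
After the second change, unemployed and labor force both fall by 712 → E = 51,123, U = 5,200, labor force = 56,323.
New unemployment rate = 5,200 / 56,323 = 9.23%.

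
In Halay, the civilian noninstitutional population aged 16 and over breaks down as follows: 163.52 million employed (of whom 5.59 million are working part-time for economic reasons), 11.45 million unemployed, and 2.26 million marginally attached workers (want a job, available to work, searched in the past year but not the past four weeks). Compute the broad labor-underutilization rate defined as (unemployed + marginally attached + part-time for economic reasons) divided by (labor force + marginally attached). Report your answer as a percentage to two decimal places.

Labor force = 163.52 + 11.45 = 174.97 million.
Numerator = 11.45 + 2.26 + 5.59 = 19.30 million.
Denominator = 174.97 + 2.26 = 177.23 million.
Broad rate = 19.30 / 177.23 = 10.89%.

Broad underutilization rate ≈ 10.89%.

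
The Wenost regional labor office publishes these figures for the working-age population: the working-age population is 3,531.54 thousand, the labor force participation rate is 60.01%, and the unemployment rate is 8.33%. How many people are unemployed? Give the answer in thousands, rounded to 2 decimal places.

About 176.54 thousand are unemployed.

Labor force = 0.6001 × 3,531.54 = 2,119.28 thousand.
Unemployed = 0.0833 × 2,119.28 ≈ 176.54 thousand.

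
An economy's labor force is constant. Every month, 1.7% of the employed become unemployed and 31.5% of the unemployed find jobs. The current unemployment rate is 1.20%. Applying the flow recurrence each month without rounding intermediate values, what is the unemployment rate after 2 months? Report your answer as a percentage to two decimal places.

Unemployment rate after two months ≈ 3.37%.

With a fixed labor force, u_{t+1} = u_t + s·(1−u_t) − f·u_t = u_t·(1−s−f) + s.
Here 1−s−f = 0.668 and s = 0.017.
u_1 = 0.012000 × 0.668 + 0.017 = 0.025016.
u_2 = 0.025016 × 0.668 + 0.017 = 0.033711.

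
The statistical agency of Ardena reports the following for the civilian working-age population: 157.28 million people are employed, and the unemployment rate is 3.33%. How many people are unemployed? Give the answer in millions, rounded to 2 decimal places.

About 5.42 million are unemployed.

Let U be the number unemployed. The labor force is E + U, and U/(E+U) = 0.0333.
So U = 0.0333 × 157.28 / (1 − 0.0333) = 5.2374 / 0.9667 ≈ 5.42 million.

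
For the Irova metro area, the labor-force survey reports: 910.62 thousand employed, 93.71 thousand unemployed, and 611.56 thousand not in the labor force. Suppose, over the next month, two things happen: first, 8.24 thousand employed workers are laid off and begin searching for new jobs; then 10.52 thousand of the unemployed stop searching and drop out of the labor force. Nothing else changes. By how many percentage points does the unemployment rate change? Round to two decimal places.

Initially, labor force = 910.62 + 93.71 = 1,004.33 thousand, so u = 93.71/1,004.33 = 9.33%.
After the first change, employed falls and unemployed rises by 8.24; labor force unchanged → E = 902.38, U = 101.95, labor force = 1,004.33 thousand.
After the second change, unemployed and labor force both fall by 10.52 → E = 902.38, U = 91.43, labor force = 993.81 thousand.
New unemployment rate = 91.43 / 993.81 = 9.20%.
Change = 9.20% − 9.33% = −0.13 percentage points.

The unemployment rate changes by −0.13 percentage points.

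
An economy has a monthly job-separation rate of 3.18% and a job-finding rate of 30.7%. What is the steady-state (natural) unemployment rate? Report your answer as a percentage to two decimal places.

Steady-state unemployment rate ≈ 9.39%.

At steady state the flows balance: s·E = f·U, so U/(E+U) = s/(s+f).
u* = 3.18 / (3.18 + 30.7) = 3.18 / 33.88 = 9.39%.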